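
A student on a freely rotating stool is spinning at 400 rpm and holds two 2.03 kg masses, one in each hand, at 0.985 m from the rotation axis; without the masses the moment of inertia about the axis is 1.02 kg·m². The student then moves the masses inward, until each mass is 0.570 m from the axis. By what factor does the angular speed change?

ω₂/ω₁ ≈ 2.12

No external torque acts about the spin axis, so angular momentum is conserved.
I₁ = 1.02 + 2(2.03)(0.985)² = 4.959 kg·m²; I₂ = 1.02 + 2(2.03)(0.570)² = 2.339 kg·m².
ω₂/ω₁ = I₁/I₂ = 4.959 / 2.339 = 2.120.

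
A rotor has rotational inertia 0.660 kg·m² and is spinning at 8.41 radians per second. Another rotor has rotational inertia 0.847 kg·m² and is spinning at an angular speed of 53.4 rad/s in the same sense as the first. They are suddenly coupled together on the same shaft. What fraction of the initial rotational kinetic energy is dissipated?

fraction ≈ 0.305

No external torque acts about the common axis, so total angular momentum is conserved.
Taking A's sense as positive: L = (0.6600)(8.41) + (0.8470)(53.4) = 50.78 kg·m²·rad/s.
Combined I = 0.6600 + 0.8470 = 1.507 kg·m².
ω_f = L / I = 50.78 / 1.507 = 33.70 rad/s.
KE_i = ½ΣIω² = 1231 J; KE_f = ½(1.507)(33.70)² = 855.6 J.
Fraction dissipated = (KE_i − KE_f)/KE_i = 0.3050.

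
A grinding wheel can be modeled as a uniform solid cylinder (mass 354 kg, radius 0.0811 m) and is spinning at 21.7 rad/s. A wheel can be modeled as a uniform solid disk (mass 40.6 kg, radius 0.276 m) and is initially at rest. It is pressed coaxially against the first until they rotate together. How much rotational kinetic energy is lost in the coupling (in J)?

ΔKE lost ≈ 156 J

No external torque acts about the common axis, so total angular momentum is conserved.
Moments of inertia: I_A = ½(354)(0.0811)² = 1.164 kg·m²; I_B = ½(40.6)(0.276)² = 1.546 kg·m².
Taking A's sense as positive: L = (1.164)(21.7) = 25.26 kg·m²·rad/s.
Combined I = 1.164 + 1.546 = 2.711 kg·m².
ω_f = L / I = 25.26 / 2.711 = 9.320 rad/s.
KE_i = ½ΣIω² = 274.1 J; KE_f = ½(2.711)(9.320)² = 117.7 J.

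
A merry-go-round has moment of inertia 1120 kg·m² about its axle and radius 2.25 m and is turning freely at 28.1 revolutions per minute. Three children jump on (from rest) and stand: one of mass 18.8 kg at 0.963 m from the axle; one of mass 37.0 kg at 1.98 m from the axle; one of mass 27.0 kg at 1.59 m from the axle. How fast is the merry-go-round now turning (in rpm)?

No external torque acts about the axle; L_before = L_after.
Added inertia Σmr² = (18.8)(0.963)² + (37.0)(1.98)² + (27.0)(1.59)² = 230.7 kg·m²; I_f = 1120 + 230.7 = 1351 kg·m².
ω_f = I_p ω_i / I_f = (1120)(28.1) / 1351 = 23.30 rpm.

ω_f ≈ 23.3 rpm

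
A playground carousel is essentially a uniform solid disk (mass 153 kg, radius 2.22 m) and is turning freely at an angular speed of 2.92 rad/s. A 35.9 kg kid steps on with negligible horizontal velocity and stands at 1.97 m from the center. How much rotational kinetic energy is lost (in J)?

No external torque acts about the center; L_before = L_after.
I_p = ½(153)(2.22)² = 377.0 kg·m².
Added inertia Σmr² = (35.9)(1.97)² = 139.3 kg·m²; I_f = 377.0 + 139.3 = 516.3 kg·m².
ω_f = I_p ω_i / I_f = (377.0)(2.92) / 516.3 = 2.132 rad/s.
KE_i = ½(377.0)(2.920 rad/s)² = 1607 J; KE_f = ½(516.3)(2.132)² = 1174 J.

energy lost ≈ 434 J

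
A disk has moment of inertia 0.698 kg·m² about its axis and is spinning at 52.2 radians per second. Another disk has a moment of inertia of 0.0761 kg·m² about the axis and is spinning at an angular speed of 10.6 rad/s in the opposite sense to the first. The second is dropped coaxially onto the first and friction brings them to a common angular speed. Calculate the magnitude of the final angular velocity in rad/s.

|ω_f| ≈ 46.0 rad/s

The coupling torques are internal; angular momentum about the shared axis is conserved.
Taking A's sense as positive: L = (0.6980)(52.2) − (0.07610)(10.6) = 35.63 kg·m²·rad/s.
Combined I = 0.6980 + 0.07610 = 0.7741 kg·m².
ω_f = L / I = 35.63 / 0.7741 = 46.03 rad/s.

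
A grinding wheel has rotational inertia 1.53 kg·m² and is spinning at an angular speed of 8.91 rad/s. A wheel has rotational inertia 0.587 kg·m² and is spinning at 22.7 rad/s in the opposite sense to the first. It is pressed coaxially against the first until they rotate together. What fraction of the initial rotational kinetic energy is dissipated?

fraction ≈ 1.00

The coupling torques are internal; angular momentum about the shared axis is conserved.
Taking A's sense as positive: L = (1.530)(8.91) − (0.5870)(22.7) = 0.3074 kg·m²·rad/s.
Combined I = 1.530 + 0.5870 = 2.117 kg·m².
ω_f = L / I = 0.3074 / 2.117 = 0.1452 rad/s.
KE_i = ½ΣIω² = 212.0 J; KE_f = ½(2.117)(0.1452)² = 0.02232 J.
Fraction dissipated = (KE_i − KE_f)/KE_i = 0.9999.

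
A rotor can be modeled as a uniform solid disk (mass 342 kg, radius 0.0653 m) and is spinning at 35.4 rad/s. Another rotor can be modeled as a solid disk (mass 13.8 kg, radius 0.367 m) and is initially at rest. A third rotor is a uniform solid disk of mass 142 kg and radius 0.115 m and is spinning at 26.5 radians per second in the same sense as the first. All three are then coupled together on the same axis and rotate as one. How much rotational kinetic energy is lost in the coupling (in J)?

The coupling torques are internal; angular momentum about the shared axis is conserved.
Moments of inertia: I_A = ½(342)(0.0653)² = 0.7292 kg·m²; I_B = ½(13.8)(0.367)² = 0.9294 kg·m²; I_C = ½(142)(0.115)² = 0.9390 kg·m².
Taking A's sense as positive: L = (0.7292)(35.4) + (0.9390)(26.5) = 50.70 kg·m²·rad/s.
Combined I = 0.7292 + 0.9294 + 0.9390 = 2.597 kg·m².
ω_f = L / I = 50.70 / 2.597 = 19.52 rad/s.
KE_i = ½ΣIω² = 786.6 J; KE_f = ½(2.597)(19.52)² = 494.7 J.

ΔKE lost ≈ 292 J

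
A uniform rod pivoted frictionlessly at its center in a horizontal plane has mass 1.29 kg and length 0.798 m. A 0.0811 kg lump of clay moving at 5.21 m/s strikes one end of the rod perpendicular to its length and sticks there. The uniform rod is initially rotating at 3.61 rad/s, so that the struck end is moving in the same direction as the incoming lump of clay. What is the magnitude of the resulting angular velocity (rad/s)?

The axle reaction passes through the pivot and exerts no torque about it; angular momentum about the pivot is conserved through the impact.
I_p = (1/12)(1.29)(0.798)² = 0.06846 kg·m². Taking the sense of the lump of clay's angular momentum as positive, L_{lump} = m v R = (0.0811)(5.21)(0.798/2) = 0.1686 kg·m²/s.
L_i = +I_p ω_p + m v R = +(0.06846)(3.61) + 0.1686 = 0.4157 kg·m²/s.
After sticking, I_f = I_p + m R² = 0.06846 + (0.0811)(0.798/2)² = 0.08137 kg·m².
ω_f = L_i / I_f = 0.4157 / 0.08137 = 5.109 rad/s.

|ω_f| ≈ 5.11 rad/s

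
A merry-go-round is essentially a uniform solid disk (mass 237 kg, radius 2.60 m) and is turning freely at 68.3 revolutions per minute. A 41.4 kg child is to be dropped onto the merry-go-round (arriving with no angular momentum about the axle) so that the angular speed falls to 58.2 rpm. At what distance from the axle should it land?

No external torque acts about the axle; L_before = L_after.
I_p = ½(237)(2.60)² = 801.1 kg·m².
I_p ω_i = (I_p + m r²) ω_f ⇒ m r² = I_p(ω_i/ω_f − 1) = 801.1(68.3/58.2 − 1) = 139.0 kg·m².
r = √(139.0/41.4) = 1.832 m.

r ≈ 1.83 m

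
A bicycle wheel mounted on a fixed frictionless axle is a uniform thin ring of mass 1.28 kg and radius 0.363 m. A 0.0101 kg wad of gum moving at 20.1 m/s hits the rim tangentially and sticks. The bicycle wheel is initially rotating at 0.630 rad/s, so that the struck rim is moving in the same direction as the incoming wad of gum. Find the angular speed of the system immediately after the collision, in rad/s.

|ω_f| ≈ 1.06 rad/s

The axle reaction passes through the axle and exerts no torque about it; angular momentum about the axle is conserved through the impact.
I_p = (1.28)(0.363)² = 0.1687 kg·m². Taking the sense of the wad of gum's angular momentum as positive, L_{wad} = m v R = (0.0101)(20.1)(0.363) = 0.07369 kg·m²/s.
L_i = +I_p ω_p + m v R = +(0.1687)(0.630) + 0.07369 = 0.1800 kg·m²/s.
After sticking, I_f = I_p + m R² = 0.1687 + (0.0101)(0.363)² = 0.1700 kg·m².
ω_f = L_i / I_f = 0.1800 / 0.1700 = 1.059 rad/s.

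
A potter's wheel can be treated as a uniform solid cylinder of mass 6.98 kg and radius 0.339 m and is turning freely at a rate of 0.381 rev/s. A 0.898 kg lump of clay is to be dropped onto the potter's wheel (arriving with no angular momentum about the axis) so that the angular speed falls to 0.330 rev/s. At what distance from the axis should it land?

The added mass arrives with no angular momentum about the axis, and any external torque about the axis is negligible, so the system's angular momentum is conserved.
I_p = ½(6.98)(0.339)² = 0.4011 kg·m².
I_p ω_i = (I_p + m r²) ω_f ⇒ m r² = I_p(ω_i/ω_f − 1) = 0.4011(0.381/0.330 − 1) = 0.06198 kg·m².
r = √(0.06198/0.898) = 0.2627 m.

r ≈ 0.263 m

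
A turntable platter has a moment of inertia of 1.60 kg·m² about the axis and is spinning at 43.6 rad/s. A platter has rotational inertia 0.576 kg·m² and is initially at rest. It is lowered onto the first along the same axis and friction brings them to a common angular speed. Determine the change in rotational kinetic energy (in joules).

ΔKE ≈ -403 J

The coupling torques are internal; angular momentum about the shared axis is conserved.
Taking A's sense as positive: L = (1.600)(43.6) = 69.76 kg·m²·rad/s.
Combined I = 1.600 + 0.5760 = 2.176 kg·m².
ω_f = L / I = 69.76 / 2.176 = 32.06 rad/s.
KE_i = ½ΣIω² = 1521 J; KE_f = ½(2.176)(32.06)² = 1118 J.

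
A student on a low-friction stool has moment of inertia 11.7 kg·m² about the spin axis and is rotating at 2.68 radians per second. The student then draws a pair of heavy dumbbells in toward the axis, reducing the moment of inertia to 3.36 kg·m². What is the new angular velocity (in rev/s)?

ω₂ ≈ 1.49 rev/s

Angular momentum about the spin axis is conserved since the torque about it is zero.
ω₂ = I₁ω₁ / I₂ = (11.70)(2.68 rad/s) / (3.360) = 9.332 rad/s = 1.485 rev/s.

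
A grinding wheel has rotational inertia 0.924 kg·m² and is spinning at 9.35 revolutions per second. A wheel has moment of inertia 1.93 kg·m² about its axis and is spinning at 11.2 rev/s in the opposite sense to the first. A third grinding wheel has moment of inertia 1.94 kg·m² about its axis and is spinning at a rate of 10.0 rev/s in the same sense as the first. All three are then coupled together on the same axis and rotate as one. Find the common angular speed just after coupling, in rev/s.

No external torque acts about the common axis, so total angular momentum is conserved.
Taking A's sense as positive: L = (0.9240)(9.35) − (1.930)(11.2) + (1.940)(10.0) = 6.423 kg·m²·rev/s.
Combined I = 0.9240 + 1.930 + 1.940 = 4.794 kg·m².
ω_f = L / I = 6.423 / 4.794 = 1.340 rev/s.

|ω_f| ≈ 1.34 rev/s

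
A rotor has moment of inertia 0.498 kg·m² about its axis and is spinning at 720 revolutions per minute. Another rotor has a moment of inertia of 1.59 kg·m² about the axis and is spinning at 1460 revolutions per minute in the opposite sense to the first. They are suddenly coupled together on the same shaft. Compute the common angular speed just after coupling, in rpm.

No external torque acts about the common axis, so total angular momentum is conserved.
Taking A's sense as positive: L = (0.4980)(720) − (1.590)(1460) = -1963 kg·m²·rpm.
Combined I = 0.4980 + 1.590 = 2.088 kg·m².
ω_f = L / I = -1963 / 2.088 = -940.1 rpm.

|ω_f| ≈ 940 rpm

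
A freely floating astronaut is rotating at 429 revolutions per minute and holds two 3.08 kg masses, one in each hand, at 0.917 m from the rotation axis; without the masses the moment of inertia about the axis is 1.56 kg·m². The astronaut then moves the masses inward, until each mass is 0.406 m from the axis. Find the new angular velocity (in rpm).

ω₂ ≈ 1120 rpm

No external torque acts about the spin axis, so angular momentum is conserved.
I₁ = 1.56 + 2(3.08)(0.917)² = 6.740 kg·m²; I₂ = 1.56 + 2(3.08)(0.406)² = 2.575 kg·m².
ω₂ = I₁ω₁ / I₂ = (6.740)(429 rpm) / (2.575) = 1123 rpm.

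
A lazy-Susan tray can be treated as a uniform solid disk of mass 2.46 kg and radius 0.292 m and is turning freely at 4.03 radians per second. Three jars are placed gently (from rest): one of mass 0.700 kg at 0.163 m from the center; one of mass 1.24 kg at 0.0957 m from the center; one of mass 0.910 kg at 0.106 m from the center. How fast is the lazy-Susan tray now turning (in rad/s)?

ω_f ≈ 2.91 rad/s

No external torque acts about the center; L_before = L_after.
I_p = ½(2.46)(0.292)² = 0.1049 kg·m².
Added inertia Σmr² = (0.700)(0.163)² + (1.24)(0.0957)² + (0.910)(0.106)² = 0.04018 kg·m²; I_f = 0.1049 + 0.04018 = 0.1451 kg·m².
ω_f = I_p ω_i / I_f = (0.1049)(4.03) / 0.1451 = 2.914 rad/s.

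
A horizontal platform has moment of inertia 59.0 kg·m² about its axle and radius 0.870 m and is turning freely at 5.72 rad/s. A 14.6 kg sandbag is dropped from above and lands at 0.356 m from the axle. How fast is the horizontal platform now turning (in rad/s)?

ω_f ≈ 5.55 rad/s

No external torque acts about the axle; L_before = L_after.
Added inertia Σmr² = (14.6)(0.356)² = 1.850 kg·m²; I_f = 59.00 + 1.850 = 60.85 kg·m².
ω_f = I_p ω_i / I_f = (59.00)(5.72) / 60.85 = 5.546 rad/s.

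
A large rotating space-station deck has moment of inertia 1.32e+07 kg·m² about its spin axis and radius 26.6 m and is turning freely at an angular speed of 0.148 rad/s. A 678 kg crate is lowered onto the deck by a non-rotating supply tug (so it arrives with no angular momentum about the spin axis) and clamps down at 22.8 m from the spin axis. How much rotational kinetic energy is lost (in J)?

energy lost ≈ 3760 J

No external torque acts about the spin axis; L_before = L_after.
Added inertia Σmr² = (678)(22.8)² = 3.525e+05 kg·m²; I_f = 1.320e+07 + 3.525e+05 = 1.355e+07 kg·m².
ω_f = I_p ω_i / I_f = (1.320e+07)(0.148) / 1.355e+07 = 0.1442 rad/s.
KE_i = ½(1.320e+07)(0.1480 rad/s)² = 1.446e+05 J; KE_f = ½(1.355e+07)(0.1442)² = 1.408e+05 J.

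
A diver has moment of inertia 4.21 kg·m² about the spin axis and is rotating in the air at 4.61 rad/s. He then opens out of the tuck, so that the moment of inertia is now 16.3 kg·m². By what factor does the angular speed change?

ω₂/ω₁ ≈ 0.258

No external torque acts about the spin axis, so angular momentum is conserved.
ω₂/ω₁ = I₁/I₂ = 4.210 / 16.30 = 0.2583.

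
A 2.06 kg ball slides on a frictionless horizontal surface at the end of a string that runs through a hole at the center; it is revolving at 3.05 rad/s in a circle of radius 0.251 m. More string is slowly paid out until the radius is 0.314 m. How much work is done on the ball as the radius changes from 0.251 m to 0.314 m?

The constraining force is radial, so m r² ω about the center is conserved.
ω₂ = ω₁ (r₁/r₂)² = (3.05)(0.251/0.314)² = 1.949 rad/s.
W = ΔKE = ½m(v₂² − v₁²) = -0.2179 J.

W ≈ -0.218 J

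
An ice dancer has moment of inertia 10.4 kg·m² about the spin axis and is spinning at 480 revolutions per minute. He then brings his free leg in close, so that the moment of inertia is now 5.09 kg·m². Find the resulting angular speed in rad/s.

ω₂ ≈ 103 rad/s

No external torque acts about the spin axis, so angular momentum is conserved.
ω₂ = I₁ω₁ / I₂ = (10.40)(480 rpm) / (5.090) = 980.7 rpm = 102.7 rad/s.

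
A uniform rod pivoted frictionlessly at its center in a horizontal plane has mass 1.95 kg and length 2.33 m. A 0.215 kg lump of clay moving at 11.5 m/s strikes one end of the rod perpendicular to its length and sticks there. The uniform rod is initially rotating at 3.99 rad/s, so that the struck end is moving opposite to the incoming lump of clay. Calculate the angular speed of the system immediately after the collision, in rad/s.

|ω_f| ≈ 0.545 rad/s

About the pivot the impulsive forces during the collision are internal, so angular momentum about that axis is conserved.
I_p = (1/12)(1.95)(2.33)² = 0.8822 kg·m². Taking the sense of the lump of clay's angular momentum as positive, L_{lump} = m v R = (0.215)(11.5)(2.33/2) = 2.880 kg·m²/s.
L_i = −I_p ω_p + m v R = −(0.8822)(3.99) + 2.880 = -0.6395 kg·m²/s.
After sticking, I_f = I_p + m R² = 0.8822 + (0.215)(2.33/2)² = 1.174 kg·m².
ω_f = L_i / I_f = -0.6395 / 1.174 = -0.5447 rad/s.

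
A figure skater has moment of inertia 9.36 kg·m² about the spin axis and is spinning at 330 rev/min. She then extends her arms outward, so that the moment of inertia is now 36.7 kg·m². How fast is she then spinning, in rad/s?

ω₂ ≈ 8.81 rad/s

No external torque acts about the spin axis, so angular momentum is conserved.
ω₂ = I₁ω₁ / I₂ = (9.360)(330 rpm) / (36.70) = 84.16 rpm = 8.814 rad/s.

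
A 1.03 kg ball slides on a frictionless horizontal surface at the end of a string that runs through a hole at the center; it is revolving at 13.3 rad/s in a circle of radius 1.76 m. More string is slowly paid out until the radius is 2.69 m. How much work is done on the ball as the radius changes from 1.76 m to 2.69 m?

W ≈ -161 J

No torque about the axis ⇒ m r₁² ω₁ = m r₂² ω₂.
ω₂ = ω₁ (r₁/r₂)² = (13.3)(1.76/2.69)² = 5.693 rad/s.
W = ΔKE = ½m(v₂² − v₁²) = -161.4 J.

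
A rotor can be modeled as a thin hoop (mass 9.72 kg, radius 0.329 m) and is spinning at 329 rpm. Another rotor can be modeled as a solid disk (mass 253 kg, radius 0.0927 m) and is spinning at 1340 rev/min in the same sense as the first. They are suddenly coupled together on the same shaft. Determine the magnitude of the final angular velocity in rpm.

|ω_f| ≈ 843 rpm

No external torque acts about the common axis, so total angular momentum is conserved.
Moments of inertia: I_A = (9.72)(0.329)² = 1.052 kg·m²; I_B = ½(253)(0.0927)² = 1.087 kg·m².
Taking A's sense as positive: L = (1.052)(329) + (1.087)(1340) = 1803 kg·m²·rpm.
Combined I = 1.052 + 1.087 = 2.139 kg·m².
ω_f = L / I = 1803 / 2.139 = 842.8 rpm.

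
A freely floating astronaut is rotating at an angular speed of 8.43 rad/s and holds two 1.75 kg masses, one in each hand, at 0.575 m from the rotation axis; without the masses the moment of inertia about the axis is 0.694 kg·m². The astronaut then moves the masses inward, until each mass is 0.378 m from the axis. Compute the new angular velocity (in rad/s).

ω₂ ≈ 13.1 rad/s

No external torque acts about the spin axis, so angular momentum is conserved.
I₁ = 0.694 + 2(1.75)(0.575)² = 1.851 kg·m²; I₂ = 0.694 + 2(1.75)(0.378)² = 1.194 kg·m².
ω₂ = I₁ω₁ / I₂ = (1.851)(8.43 rad/s) / (1.194) = 13.07 rad/s.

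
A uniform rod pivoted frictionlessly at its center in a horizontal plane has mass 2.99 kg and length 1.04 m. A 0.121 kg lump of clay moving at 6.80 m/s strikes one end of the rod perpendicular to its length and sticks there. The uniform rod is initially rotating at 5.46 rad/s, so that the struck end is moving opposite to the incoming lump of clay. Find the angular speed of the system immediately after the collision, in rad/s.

|ω_f| ≈ 3.45 rad/s

The axle reaction passes through the pivot and exerts no torque about it; angular momentum about the pivot is conserved through the impact.
I_p = (1/12)(2.99)(1.04)² = 0.2695 kg·m². Taking the sense of the lump of clay's angular momentum as positive, L_{lump} = m v R = (0.121)(6.80)(1.04/2) = 0.4279 kg·m²/s.
L_i = −I_p ω_p + m v R = −(0.2695)(5.46) + 0.4279 = -1.044 kg·m²/s.
After sticking, I_f = I_p + m R² = 0.2695 + (0.121)(1.04/2)² = 0.3022 kg·m².
ω_f = L_i / I_f = -1.044 / 0.3022 = -3.453 rad/s.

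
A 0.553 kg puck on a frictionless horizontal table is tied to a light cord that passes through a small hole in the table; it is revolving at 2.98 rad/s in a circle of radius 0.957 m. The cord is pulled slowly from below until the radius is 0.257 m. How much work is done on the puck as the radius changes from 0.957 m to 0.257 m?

The constraining force is radial, so m r² ω about the center is conserved.
ω₂ = ω₁ (r₁/r₂)² = (2.98)(0.957/0.257)² = 41.32 rad/s.
W = ΔKE = ½m(v₂² − v₁²) = 28.93 J.

W ≈ 28.9 J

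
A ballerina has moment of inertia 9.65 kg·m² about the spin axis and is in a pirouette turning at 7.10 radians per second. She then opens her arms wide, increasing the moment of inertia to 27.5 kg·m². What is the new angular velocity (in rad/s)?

ω₂ ≈ 2.49 rad/s

With no external torque about the axis, L is conserved: I₁ω₁ = I₂ω₂.
ω₂ = I₁ω₁ / I₂ = (9.650)(7.10 rad/s) / (27.50) = 2.491 rad/s.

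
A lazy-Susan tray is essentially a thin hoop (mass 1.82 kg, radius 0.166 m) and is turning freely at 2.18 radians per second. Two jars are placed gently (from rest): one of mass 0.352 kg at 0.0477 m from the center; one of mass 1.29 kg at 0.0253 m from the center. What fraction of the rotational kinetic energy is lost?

fraction ≈ 0.0314

The added mass arrives with no angular momentum about the center, and any external torque about the center is negligible, so the system's angular momentum is conserved.
I_p = (1.82)(0.166)² = 0.05015 kg·m².
Added inertia Σmr² = (0.352)(0.0477)² + (1.29)(0.0253)² = 0.001627 kg·m²; I_f = 0.05015 + 0.001627 = 0.05178 kg·m².
ω_f = I_p ω_i / I_f = (0.05015)(2.18) / 0.05178 = 2.112 rad/s.
KE_i = ½(0.05015)(2.180 rad/s)² = 0.1192 J; KE_f = ½(0.05178)(2.112)² = 0.1154 J.
Fraction lost = 0.03141.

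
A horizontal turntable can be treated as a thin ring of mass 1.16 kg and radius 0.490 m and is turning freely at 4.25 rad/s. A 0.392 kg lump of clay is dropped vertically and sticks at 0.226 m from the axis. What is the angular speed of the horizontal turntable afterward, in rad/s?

No external torque acts about the axis; L_before = L_after.
I_p = (1.16)(0.490)² = 0.2785 kg·m².
Added inertia Σmr² = (0.392)(0.226)² = 0.02002 kg·m²; I_f = 0.2785 + 0.02002 = 0.2985 kg·m².
ω_f = I_p ω_i / I_f = (0.2785)(4.25) / 0.2985 = 3.965 rad/s.

ω_f ≈ 3.96 rad/s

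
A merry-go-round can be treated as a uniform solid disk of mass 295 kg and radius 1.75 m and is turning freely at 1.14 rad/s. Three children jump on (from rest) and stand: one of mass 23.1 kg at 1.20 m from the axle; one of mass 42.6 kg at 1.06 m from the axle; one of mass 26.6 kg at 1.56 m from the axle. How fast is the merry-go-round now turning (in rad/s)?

No external torque acts about the axle; L_before = L_after.
I_p = ½(295)(1.75)² = 451.7 kg·m².
Added inertia Σmr² = (23.1)(1.20)² + (42.6)(1.06)² + (26.6)(1.56)² = 145.9 kg·m²; I_f = 451.7 + 145.9 = 597.6 kg·m².
ω_f = I_p ω_i / I_f = (451.7)(1.14) / 597.6 = 0.8617 rad/s.

ω_f ≈ 0.862 rad/s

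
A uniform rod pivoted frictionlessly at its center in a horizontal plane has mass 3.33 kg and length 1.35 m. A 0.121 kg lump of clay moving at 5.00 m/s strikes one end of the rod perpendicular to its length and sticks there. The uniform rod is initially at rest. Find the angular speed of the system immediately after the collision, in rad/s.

|ω_f| ≈ 0.728 rad/s

About the pivot the impulsive forces during the collision are internal, so angular momentum about that axis is conserved.
I_p = (1/12)(3.33)(1.35)² = 0.5057 kg·m². Taking the sense of the lump of clay's angular momentum as positive, L_{lump} = m v R = (0.121)(5.00)(1.35/2) = 0.4084 kg·m²/s.
L_i = 0 + 0.4084 = 0.4084 kg·m²/s.
After sticking, I_f = I_p + m R² = 0.5057 + (0.121)(1.35/2)² = 0.5609 kg·m².
ω_f = L_i / I_f = 0.4084 / 0.5609 = 0.7281 rad/s.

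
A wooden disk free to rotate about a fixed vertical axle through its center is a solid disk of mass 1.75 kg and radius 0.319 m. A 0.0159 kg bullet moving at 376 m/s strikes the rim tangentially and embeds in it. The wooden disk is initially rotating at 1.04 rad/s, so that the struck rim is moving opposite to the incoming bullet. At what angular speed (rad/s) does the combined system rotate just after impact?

|ω_f| ≈ 20.0 rad/s

About the axle the impulsive forces during the collision are internal, so angular momentum about that axis is conserved.
I_p = ½(1.75)(0.319)² = 0.08904 kg·m². Taking the sense of the bullet's angular momentum as positive, L_{bullet} = m v R = (0.0159)(376)(0.319) = 1.907 kg·m²/s.
L_i = −I_p ω_p + m v R = −(0.08904)(1.04) + 1.907 = 1.815 kg·m²/s.
After sticking, I_f = I_p + m R² = 0.08904 + (0.0159)(0.319)² = 0.09066 kg·m².
ω_f = L_i / I_f = 1.815 / 0.09066 = 20.01 rad/s.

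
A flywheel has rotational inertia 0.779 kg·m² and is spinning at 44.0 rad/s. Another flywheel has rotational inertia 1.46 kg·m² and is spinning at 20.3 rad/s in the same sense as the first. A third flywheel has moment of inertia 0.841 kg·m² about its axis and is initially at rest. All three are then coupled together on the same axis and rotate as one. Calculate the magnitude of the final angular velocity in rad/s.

|ω_f| ≈ 20.8 rad/s

No external torque acts about the common axis, so total angular momentum is conserved.
Taking A's sense as positive: L = (0.7790)(44.0) + (1.460)(20.3) = 63.91 kg·m²·rad/s.
Combined I = 0.7790 + 1.460 + 0.8410 = 3.080 kg·m².
ω_f = L / I = 63.91 / 3.080 = 20.75 rad/s.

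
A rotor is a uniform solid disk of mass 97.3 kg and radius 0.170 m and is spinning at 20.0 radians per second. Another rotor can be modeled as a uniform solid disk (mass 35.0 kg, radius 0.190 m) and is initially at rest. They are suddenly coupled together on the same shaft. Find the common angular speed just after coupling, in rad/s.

No external torque acts about the common axis, so total angular momentum is conserved.
Moments of inertia: I_A = ½(97.3)(0.170)² = 1.406 kg·m²; I_B = ½(35.0)(0.190)² = 0.6318 kg·m².
Taking A's sense as positive: L = (1.406)(20.0) = 28.12 kg·m²·rad/s.
Combined I = 1.406 + 0.6318 = 2.038 kg·m².
ω_f = L / I = 28.12 / 2.038 = 13.80 rad/s.

|ω_f| ≈ 13.8 rad/s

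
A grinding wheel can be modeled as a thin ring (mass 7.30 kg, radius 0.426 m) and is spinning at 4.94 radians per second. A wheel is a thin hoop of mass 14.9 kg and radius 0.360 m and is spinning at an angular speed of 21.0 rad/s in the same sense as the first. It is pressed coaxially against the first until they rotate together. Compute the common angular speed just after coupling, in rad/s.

No external torque acts about the common axis, so total angular momentum is conserved.
Moments of inertia: I_A = (7.30)(0.426)² = 1.325 kg·m²; I_B = (14.9)(0.360)² = 1.931 kg·m².
Taking A's sense as positive: L = (1.325)(4.94) + (1.931)(21.0) = 47.10 kg·m²·rad/s.
Combined I = 1.325 + 1.931 = 3.256 kg·m².
ω_f = L / I = 47.10 / 3.256 = 14.47 rad/s.

|ω_f| ≈ 14.5 rad/s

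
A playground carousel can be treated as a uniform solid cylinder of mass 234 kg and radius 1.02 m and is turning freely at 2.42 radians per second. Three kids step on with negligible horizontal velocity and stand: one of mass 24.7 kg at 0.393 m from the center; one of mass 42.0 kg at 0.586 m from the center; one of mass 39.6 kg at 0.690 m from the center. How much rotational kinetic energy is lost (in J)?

energy lost ≈ 83.2 J

The added mass arrives with no angular momentum about the center, and any external torque about the center is negligible, so the system's angular momentum is conserved.
I_p = ½(234)(1.02)² = 121.7 kg·m².
Added inertia Σmr² = (24.7)(0.393)² + (42.0)(0.586)² + (39.6)(0.690)² = 37.09 kg·m²; I_f = 121.7 + 37.09 = 158.8 kg·m².
ω_f = I_p ω_i / I_f = (121.7)(2.42) / 158.8 = 1.855 rad/s.
KE_i = ½(121.7)(2.420 rad/s)² = 356.4 J; KE_f = ½(158.8)(1.855)² = 273.2 J.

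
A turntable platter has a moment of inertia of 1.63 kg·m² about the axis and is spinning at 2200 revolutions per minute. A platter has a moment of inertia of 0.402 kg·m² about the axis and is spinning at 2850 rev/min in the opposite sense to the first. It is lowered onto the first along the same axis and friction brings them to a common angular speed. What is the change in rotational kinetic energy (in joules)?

The coupling torques are internal; angular momentum about the shared axis is conserved.
Taking A's sense as positive: L = (1.630)(2200) − (0.4020)(2850) = 2440 kg·m²·rpm.
Combined I = 1.630 + 0.4020 = 2.032 kg·m².
ω_f = L / I = 2440 / 2.032 = 1201 rpm.
KE_i = ½ΣIω² = 61160 J; KE_f = ½(2.032)(125.8)² = 16070 J.

ΔKE ≈ -45100 J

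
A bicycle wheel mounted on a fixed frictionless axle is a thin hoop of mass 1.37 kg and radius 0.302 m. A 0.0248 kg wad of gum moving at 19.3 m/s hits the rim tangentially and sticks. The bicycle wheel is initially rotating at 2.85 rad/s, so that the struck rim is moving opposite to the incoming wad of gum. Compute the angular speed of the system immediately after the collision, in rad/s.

|ω_f| ≈ 1.66 rad/s

About the axle the impulsive forces during the collision are internal, so angular momentum about that axis is conserved.
I_p = (1.37)(0.302)² = 0.1249 kg·m². Taking the sense of the wad of gum's angular momentum as positive, L_{wad} = m v R = (0.0248)(19.3)(0.302) = 0.1445 kg·m²/s.
L_i = −I_p ω_p + m v R = −(0.1249)(2.85) + 0.1445 = -0.2116 kg·m²/s.
After sticking, I_f = I_p + m R² = 0.1249 + (0.0248)(0.302)² = 0.1272 kg·m².
ω_f = L_i / I_f = -0.2116 / 0.1272 = -1.663 rad/s.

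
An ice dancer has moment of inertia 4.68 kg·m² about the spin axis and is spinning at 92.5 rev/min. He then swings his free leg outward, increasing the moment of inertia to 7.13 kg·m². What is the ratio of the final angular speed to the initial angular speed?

ω₂/ω₁ ≈ 0.656

With no external torque about the axis, L is conserved: I₁ω₁ = I₂ω₂.
ω₂/ω₁ = I₁/I₂ = 4.680 / 7.130 = 0.6564.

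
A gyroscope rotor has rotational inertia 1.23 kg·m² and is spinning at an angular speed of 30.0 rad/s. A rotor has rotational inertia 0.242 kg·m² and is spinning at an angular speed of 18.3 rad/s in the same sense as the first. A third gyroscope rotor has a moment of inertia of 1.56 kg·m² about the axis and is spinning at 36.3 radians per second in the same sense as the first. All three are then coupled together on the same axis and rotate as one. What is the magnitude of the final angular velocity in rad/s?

The coupling torques are internal; angular momentum about the shared axis is conserved.
Taking A's sense as positive: L = (1.230)(30.0) + (0.2420)(18.3) + (1.560)(36.3) = 97.96 kg·m²·rad/s.
Combined I = 1.230 + 0.2420 + 1.560 = 3.032 kg·m².
ω_f = L / I = 97.96 / 3.032 = 32.31 rad/s.

|ω_f| ≈ 32.3 rad/s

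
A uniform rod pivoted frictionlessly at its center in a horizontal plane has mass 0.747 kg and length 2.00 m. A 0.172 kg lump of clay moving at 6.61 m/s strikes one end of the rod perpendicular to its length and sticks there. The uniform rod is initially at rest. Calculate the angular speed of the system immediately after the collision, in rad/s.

|ω_f| ≈ 2.70 rad/s

The axle reaction passes through the pivot and exerts no torque about it; angular momentum about the pivot is conserved through the impact.
I_p = (1/12)(0.747)(2.00)² = 0.2490 kg·m². Taking the sense of the lump of clay's angular momentum as positive, L_{lump} = m v R = (0.172)(6.61)(2.00/2) = 1.137 kg·m²/s.
L_i = 0 + 1.137 = 1.137 kg·m²/s.
After sticking, I_f = I_p + m R² = 0.2490 + (0.172)(2.00/2)² = 0.4210 kg·m².
ω_f = L_i / I_f = 1.137 / 0.4210 = 2.701 rad/s.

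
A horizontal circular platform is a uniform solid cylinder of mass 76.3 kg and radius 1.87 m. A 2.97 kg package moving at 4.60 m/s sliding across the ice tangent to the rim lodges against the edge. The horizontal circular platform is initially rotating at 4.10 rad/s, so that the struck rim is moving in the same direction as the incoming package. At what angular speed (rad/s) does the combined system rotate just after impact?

The axle reaction passes through the central axle and exerts no torque about it; angular momentum about the central axle is conserved through the impact.
I_p = ½(76.3)(1.87)² = 133.4 kg·m². Taking the sense of the package's angular momentum as positive, L_{package} = m v R = (2.97)(4.60)(1.87) = 25.55 kg·m²/s.
L_i = +I_p ω_p + m v R = +(133.4)(4.10) + 25.55 = 572.5 kg·m²/s.
After sticking, I_f = I_p + m R² = 133.4 + (2.97)(1.87)² = 143.8 kg·m².
ω_f = L_i / I_f = 572.5 / 143.8 = 3.982 rad/s.

|ω_f| ≈ 3.98 rad/s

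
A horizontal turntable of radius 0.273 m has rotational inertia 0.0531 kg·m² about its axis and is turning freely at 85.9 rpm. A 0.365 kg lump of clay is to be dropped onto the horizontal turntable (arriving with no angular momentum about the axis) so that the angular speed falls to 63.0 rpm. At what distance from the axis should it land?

r ≈ 0.230 m

The added mass arrives with no angular momentum about the axis, and any external torque about the axis is negligible, so the system's angular momentum is conserved.
I_p ω_i = (I_p + m r²) ω_f ⇒ m r² = I_p(ω_i/ω_f − 1) = 0.05310(85.9/63.0 − 1) = 0.01930 kg·m².
r = √(0.01930/0.365) = 0.2300 m.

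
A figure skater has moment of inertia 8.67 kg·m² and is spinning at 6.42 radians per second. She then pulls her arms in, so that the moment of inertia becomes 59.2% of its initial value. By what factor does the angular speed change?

ω₂/ω₁ ≈ 1.69

No external torque acts about the spin axis, so angular momentum is conserved.
I₂ = 0.592 × 8.67 = 5.133 kg·m².
ω₂/ω₁ = I₁/I₂ = 8.670 / 5.133 = 1.689.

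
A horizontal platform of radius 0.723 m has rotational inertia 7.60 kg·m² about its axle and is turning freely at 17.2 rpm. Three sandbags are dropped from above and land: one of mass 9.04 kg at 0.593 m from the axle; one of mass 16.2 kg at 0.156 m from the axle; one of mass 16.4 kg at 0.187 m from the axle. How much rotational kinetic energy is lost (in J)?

No external torque acts about the axle; L_before = L_after.
Added inertia Σmr² = (9.04)(0.593)² + (16.2)(0.156)² + (16.4)(0.187)² = 4.147 kg·m²; I_f = 7.600 + 4.147 = 11.75 kg·m².
ω_f = I_p ω_i / I_f = (7.600)(17.2) / 11.75 = 11.13 rpm.
KE_i = ½(7.600)(1.801 rad/s)² = 12.33 J; KE_f = ½(11.75)(1.165)² = 7.976 J.

energy lost ≈ 4.35 J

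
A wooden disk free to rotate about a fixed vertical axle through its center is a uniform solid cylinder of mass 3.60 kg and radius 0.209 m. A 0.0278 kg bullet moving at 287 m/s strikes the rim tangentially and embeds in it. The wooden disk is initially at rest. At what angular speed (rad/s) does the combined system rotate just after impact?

|ω_f| ≈ 20.9 rad/s

The axle reaction passes through the axle and exerts no torque about it; angular momentum about the axle is conserved through the impact.
I_p = ½(3.60)(0.209)² = 0.07863 kg·m². Taking the sense of the bullet's angular momentum as positive, L_{bullet} = m v R = (0.0278)(287)(0.209) = 1.668 kg·m²/s.
L_i = 0 + 1.668 = 1.668 kg·m²/s.
After sticking, I_f = I_p + m R² = 0.07863 + (0.0278)(0.209)² = 0.07984 kg·m².
ω_f = L_i / I_f = 1.668 / 0.07984 = 20.89 rad/s.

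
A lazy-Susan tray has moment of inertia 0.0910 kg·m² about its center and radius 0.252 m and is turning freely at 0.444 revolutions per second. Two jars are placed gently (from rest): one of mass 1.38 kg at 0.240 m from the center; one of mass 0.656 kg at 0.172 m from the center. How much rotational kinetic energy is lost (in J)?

No external torque acts about the center; L_before = L_after.
Added inertia Σmr² = (1.38)(0.240)² + (0.656)(0.172)² = 0.09890 kg·m²; I_f = 0.09100 + 0.09890 = 0.1899 kg·m².
ω_f = I_p ω_i / I_f = (0.09100)(0.444) / 0.1899 = 0.2128 rev/s.
KE_i = ½(0.09100)(2.790 rad/s)² = 0.3541 J; KE_f = ½(0.1899)(1.337)² = 0.1697 J.

energy lost ≈ 0.184 J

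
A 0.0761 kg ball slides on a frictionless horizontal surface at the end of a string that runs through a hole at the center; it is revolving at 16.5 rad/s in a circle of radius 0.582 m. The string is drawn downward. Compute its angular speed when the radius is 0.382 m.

ω₂ ≈ 38.3 rad/s

The constraining force is radial, so m r² ω about the center is conserved.
ω₂ = ω₁ (r₁/r₂)² = (16.5)(0.582/0.382)² = 38.30 rad/s.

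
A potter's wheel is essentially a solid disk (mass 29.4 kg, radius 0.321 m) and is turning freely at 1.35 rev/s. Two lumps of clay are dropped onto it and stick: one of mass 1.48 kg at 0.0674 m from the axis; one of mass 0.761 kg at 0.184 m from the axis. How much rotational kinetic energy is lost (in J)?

The added mass arrives with no angular momentum about the axis, and any external torque about the axis is negligible, so the system's angular momentum is conserved.
I_p = ½(29.4)(0.321)² = 1.515 kg·m².
Added inertia Σmr² = (1.48)(0.0674)² + (0.761)(0.184)² = 0.03249 kg·m²; I_f = 1.515 + 0.03249 = 1.547 kg·m².
ω_f = I_p ω_i / I_f = (1.515)(1.35) / 1.547 = 1.322 rev/s.
KE_i = ½(1.515)(8.482 rad/s)² = 54.49 J; KE_f = ½(1.547)(8.304)² = 53.35 J.

energy lost ≈ 1.14 J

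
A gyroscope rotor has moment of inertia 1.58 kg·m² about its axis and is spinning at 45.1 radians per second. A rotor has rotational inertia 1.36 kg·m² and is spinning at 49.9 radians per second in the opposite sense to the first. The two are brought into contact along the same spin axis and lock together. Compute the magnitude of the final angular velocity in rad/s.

|ω_f| ≈ 1.15 rad/s

The coupling torques are internal; angular momentum about the shared axis is conserved.
Taking A's sense as positive: L = (1.580)(45.1) − (1.360)(49.9) = 3.394 kg·m²·rad/s.
Combined I = 1.580 + 1.360 = 2.940 kg·m².
ω_f = L / I = 3.394 / 2.940 = 1.154 rad/s.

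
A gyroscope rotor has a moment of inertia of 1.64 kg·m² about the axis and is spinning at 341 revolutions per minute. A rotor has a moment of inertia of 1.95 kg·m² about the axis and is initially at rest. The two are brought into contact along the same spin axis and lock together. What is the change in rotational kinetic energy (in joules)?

The coupling torques are internal; angular momentum about the shared axis is conserved.
Taking A's sense as positive: L = (1.640)(341) = 559.2 kg·m²·rpm.
Combined I = 1.640 + 1.950 = 3.590 kg·m².
ω_f = L / I = 559.2 / 3.590 = 155.8 rpm.
KE_i = ½ΣIω² = 1046 J; KE_f = ½(3.590)(16.31)² = 477.7 J.

ΔKE ≈ -568 J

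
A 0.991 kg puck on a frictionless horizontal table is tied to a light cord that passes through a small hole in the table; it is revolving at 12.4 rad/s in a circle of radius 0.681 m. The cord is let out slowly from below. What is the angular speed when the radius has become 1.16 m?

ω₂ ≈ 4.27 rad/s

No torque about the axis ⇒ m r₁² ω₁ = m r₂² ω₂.
ω₂ = ω₁ (r₁/r₂)² = (12.4)(0.681/1.16)² = 4.274 rad/s.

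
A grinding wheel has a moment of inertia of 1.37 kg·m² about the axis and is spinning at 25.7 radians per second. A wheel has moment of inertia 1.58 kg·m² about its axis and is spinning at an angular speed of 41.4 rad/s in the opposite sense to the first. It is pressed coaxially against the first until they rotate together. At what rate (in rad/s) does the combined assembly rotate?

|ω_f| ≈ 10.2 rad/s

No external torque acts about the common axis, so total angular momentum is conserved.
Taking A's sense as positive: L = (1.370)(25.7) − (1.580)(41.4) = -30.20 kg·m²·rad/s.
Combined I = 1.370 + 1.580 = 2.950 kg·m².
ω_f = L / I = -30.20 / 2.950 = -10.24 rad/s.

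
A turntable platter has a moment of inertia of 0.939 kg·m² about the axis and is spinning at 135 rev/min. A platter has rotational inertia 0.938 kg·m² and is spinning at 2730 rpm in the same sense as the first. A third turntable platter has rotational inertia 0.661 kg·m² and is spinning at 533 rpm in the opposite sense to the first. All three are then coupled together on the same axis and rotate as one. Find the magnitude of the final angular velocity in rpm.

|ω_f| ≈ 920 rpm

The coupling torques are internal; angular momentum about the shared axis is conserved.
Taking A's sense as positive: L = (0.9390)(135) + (0.9380)(2730) − (0.6610)(533) = 2335 kg·m²·rpm.
Combined I = 0.9390 + 0.9380 + 0.6610 = 2.538 kg·m².
ω_f = L / I = 2335 / 2.538 = 920.1 rpm.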